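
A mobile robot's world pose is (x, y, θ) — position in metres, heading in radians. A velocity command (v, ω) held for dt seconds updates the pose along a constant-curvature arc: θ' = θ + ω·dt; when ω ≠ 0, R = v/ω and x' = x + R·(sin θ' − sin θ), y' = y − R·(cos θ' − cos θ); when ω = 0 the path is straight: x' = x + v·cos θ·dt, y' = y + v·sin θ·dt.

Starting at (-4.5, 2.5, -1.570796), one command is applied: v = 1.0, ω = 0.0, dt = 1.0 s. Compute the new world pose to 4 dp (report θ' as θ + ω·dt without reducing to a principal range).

θ' = -1.5708 + 0.0·1.0 = -1.5708
ω = 0 → straight: x' = -4.5 + 1.0·cos(-1.5708)·1.0 = -4.5000
y' = 2.5 + 1.0·sin(-1.5708)·1.0 = 1.5000

(-4.5000, 1.5000, -1.5708)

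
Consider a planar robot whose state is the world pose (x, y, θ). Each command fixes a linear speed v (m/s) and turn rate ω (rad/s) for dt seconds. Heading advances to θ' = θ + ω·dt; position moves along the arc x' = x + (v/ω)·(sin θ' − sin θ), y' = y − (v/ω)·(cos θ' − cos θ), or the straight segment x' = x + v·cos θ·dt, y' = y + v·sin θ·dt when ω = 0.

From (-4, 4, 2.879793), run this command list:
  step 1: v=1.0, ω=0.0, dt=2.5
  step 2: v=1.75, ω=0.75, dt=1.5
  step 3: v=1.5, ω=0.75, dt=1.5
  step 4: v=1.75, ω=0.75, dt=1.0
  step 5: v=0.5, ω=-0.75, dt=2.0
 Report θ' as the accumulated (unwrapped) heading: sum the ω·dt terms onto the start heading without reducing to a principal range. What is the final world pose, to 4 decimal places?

step 1: θ'=2.8798 (straight) → pose (-6.4148, 4.6470, 2.8798)
step 2: θ'=4.0048 (R=2.3333) → pose (-8.7919, 3.9099, 4.0048)
step 3: θ'=5.1298 (R=2.0000) → pose (-9.1003, 1.7991, 5.1298)
step 4: θ'=5.8798 (R=2.3333) → pose (-7.8832, 0.5990, 5.8798)
step 5: θ'=4.3798 (R=-0.6667) → pose (-7.5148, -0.2318, 4.3798)

(-7.5148, -0.2318, 4.3798)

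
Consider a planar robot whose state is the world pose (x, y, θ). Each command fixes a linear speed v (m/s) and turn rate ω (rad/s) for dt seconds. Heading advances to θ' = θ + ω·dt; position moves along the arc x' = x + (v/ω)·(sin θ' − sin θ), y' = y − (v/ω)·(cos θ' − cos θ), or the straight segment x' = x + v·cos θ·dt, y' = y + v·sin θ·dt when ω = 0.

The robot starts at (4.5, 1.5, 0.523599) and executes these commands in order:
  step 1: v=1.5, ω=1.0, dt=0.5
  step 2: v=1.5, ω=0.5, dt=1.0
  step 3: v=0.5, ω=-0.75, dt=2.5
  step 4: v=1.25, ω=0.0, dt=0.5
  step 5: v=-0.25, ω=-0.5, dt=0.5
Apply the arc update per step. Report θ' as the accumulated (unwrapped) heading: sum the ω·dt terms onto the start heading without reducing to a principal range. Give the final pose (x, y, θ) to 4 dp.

step 1: θ'=1.0236 (R=1.5000) → pose (5.0310, 2.0186, 1.0236)
step 2: θ'=1.5236 (R=3.0000) → pose (5.4657, 3.4379, 1.5236)
step 3: θ'=-0.3514 (R=-0.6667) → pose (6.3611, 4.0324, -0.3514)
step 4: θ'=-0.3514 (straight) → pose (6.9479, 3.8173, -0.3514)
step 5: θ'=-0.6014 (R=0.5000) → pose (6.8371, 3.8745, -0.6014)

(6.8371, 3.8745, -0.6014)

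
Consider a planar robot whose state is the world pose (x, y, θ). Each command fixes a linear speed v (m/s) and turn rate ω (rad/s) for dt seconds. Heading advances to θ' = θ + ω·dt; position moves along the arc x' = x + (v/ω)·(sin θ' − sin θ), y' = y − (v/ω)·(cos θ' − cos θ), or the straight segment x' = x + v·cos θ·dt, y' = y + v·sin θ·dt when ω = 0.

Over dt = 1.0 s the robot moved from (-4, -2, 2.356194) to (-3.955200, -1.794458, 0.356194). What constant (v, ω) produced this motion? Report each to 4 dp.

Δθ = 0.356194 − 2.356194 = -2.000000
ω = Δθ/dt = -2.000000/1.0 = -2.0000
R = −Δy/(cos θ' − cos θ) = -0.1250
v = R·ω = -0.1250·-2.0000 = 0.2500

v = 0.2500, ω = -2.0000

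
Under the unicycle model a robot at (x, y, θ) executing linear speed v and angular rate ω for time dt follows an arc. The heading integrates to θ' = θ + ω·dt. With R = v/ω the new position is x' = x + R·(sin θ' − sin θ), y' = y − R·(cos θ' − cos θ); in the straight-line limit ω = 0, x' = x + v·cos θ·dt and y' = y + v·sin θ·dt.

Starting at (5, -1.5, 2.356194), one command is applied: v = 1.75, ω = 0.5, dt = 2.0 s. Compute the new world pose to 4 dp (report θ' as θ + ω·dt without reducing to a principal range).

(1.7798, -0.5552, 3.3562)

θ' = 2.3562 + 0.5·2.0 = 3.3562
R = v/ω = 1.75/0.5 = 3.5000
x' = 5 + 3.5000·(sin 3.3562 − sin 2.3562) = 1.7798
y' = -1.5 − 3.5000·(cos 3.3562 − cos 2.3562) = -0.5552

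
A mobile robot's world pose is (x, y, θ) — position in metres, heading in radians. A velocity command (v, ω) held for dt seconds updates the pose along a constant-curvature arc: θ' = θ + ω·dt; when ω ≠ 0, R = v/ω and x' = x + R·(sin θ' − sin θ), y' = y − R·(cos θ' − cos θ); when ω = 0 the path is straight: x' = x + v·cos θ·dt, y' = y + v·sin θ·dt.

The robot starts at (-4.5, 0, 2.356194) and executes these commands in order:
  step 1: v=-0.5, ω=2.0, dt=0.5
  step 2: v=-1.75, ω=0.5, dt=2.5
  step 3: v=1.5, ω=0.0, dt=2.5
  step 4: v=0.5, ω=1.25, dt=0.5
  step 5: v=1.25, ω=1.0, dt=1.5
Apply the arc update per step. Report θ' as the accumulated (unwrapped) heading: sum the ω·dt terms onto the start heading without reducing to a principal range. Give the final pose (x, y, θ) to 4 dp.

(-0.2552, -1.4952, 6.7312)

step 1: θ'=3.3562 (R=-0.2500) → pose (-4.2700, -0.0675, 3.3562)
step 2: θ'=4.6062 (R=-3.5000) → pose (-1.5351, 2.9812, 4.6062)
step 3: θ'=4.6062 (straight) → pose (-1.9325, -0.7476, 4.6062)
step 4: θ'=5.2312 (R=0.4000) → pose (-1.8822, -0.9884, 5.2312)
step 5: θ'=6.7312 (R=1.2500) → pose (-0.2552, -1.4952, 6.7312)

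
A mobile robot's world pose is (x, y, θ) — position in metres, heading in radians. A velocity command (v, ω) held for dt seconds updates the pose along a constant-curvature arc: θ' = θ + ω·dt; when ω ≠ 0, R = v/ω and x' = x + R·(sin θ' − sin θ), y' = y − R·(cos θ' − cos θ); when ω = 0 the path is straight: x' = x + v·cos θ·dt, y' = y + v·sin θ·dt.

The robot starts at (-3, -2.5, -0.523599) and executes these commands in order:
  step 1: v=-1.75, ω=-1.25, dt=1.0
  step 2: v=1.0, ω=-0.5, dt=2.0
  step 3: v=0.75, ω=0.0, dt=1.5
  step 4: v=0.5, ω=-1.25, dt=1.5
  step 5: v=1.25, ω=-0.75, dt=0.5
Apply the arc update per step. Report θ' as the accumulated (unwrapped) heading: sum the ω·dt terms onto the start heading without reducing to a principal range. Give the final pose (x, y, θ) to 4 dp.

step 1: θ'=-1.7736 (R=1.4000) → pose (-3.6713, -1.0056, -1.7736)
step 2: θ'=-2.7736 (R=-2.0000) → pose (-4.9108, -2.4689, -2.7736)
step 3: θ'=-2.7736 (straight) → pose (-5.9605, -2.8736, -2.7736)
step 4: θ'=-4.6486 (R=-0.4000) → pose (-6.5036, -2.5258, -4.6486)
step 5: θ'=-5.0236 (R=-1.6667) → pose (-6.4269, -1.9092, -5.0236)

(-6.4269, -1.9092, -5.0236)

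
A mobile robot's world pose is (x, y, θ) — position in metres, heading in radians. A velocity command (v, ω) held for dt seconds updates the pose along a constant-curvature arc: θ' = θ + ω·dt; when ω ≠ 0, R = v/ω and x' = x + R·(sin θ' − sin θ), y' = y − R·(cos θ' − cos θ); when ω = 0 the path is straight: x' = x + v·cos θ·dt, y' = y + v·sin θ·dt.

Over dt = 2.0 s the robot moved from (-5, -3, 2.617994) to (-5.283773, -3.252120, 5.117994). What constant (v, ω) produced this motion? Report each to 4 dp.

v = 0.2500, ω = 1.2500

Δθ = 5.117994 − 2.617994 = 2.500000
ω = Δθ/dt = 2.500000/2.0 = 1.2500
R = Δx/(sin θ' − sin θ) = 0.2000
v = R·ω = 0.2000·1.2500 = 0.2500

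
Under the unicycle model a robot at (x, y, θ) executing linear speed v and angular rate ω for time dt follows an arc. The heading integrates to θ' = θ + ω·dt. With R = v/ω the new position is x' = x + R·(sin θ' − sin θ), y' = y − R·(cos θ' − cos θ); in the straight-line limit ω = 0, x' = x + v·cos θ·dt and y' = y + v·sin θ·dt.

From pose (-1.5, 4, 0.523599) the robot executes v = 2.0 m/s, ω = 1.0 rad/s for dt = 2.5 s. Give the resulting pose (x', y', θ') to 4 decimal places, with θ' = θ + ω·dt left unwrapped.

θ' = 0.5236 + 1.0·2.5 = 3.0236
R = v/ω = 2.0/1.0 = 2.0000
x' = -1.5 + 2.0000·(sin 3.0236 − sin 0.5236) = -2.2646
y' = 4 − 2.0000·(cos 3.0236 − cos 0.5236) = 7.7181

(-2.2646, 7.7181, 3.0236)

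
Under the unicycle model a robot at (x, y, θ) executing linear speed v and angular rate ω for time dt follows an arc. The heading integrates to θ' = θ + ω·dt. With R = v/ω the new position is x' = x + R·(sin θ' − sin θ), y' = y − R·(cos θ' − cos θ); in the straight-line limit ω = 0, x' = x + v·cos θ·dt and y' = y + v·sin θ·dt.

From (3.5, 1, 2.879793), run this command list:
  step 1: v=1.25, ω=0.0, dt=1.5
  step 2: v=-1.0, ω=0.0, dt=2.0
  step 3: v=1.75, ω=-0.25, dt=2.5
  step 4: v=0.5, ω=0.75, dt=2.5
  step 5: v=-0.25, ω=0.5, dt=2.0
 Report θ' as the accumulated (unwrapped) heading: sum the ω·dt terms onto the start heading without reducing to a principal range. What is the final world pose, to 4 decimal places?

(-1.0267, 3.7292, 5.1298)

step 1: θ'=2.8798 (straight) → pose (1.6889, 1.4853, 2.8798)
step 2: θ'=2.8798 (straight) → pose (3.6207, 0.9676, 2.8798)
step 3: θ'=2.2548 (R=-7.0000) → pose (0.0071, 3.3059, 2.2548)
step 4: θ'=4.1298 (R=0.6667) → pose (-1.0663, 3.2514, 4.1298)
step 5: θ'=5.1298 (R=-0.5000) → pose (-1.0267, 3.7292, 5.1298)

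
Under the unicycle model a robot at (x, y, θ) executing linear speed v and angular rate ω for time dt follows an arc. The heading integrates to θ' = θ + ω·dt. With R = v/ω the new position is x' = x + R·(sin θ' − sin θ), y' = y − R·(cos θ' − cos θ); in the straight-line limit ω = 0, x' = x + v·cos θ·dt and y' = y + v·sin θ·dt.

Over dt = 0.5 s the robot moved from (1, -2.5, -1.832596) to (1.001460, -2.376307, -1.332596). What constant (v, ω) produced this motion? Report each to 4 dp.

Δθ = -1.332596 − -1.832596 = 0.500000
ω = Δθ/dt = 0.500000/0.5 = 1.0000
R = −Δy/(cos θ' − cos θ) = -0.2500
v = R·ω = -0.2500·1.0000 = -0.2500

v = -0.2500, ω = 1.0000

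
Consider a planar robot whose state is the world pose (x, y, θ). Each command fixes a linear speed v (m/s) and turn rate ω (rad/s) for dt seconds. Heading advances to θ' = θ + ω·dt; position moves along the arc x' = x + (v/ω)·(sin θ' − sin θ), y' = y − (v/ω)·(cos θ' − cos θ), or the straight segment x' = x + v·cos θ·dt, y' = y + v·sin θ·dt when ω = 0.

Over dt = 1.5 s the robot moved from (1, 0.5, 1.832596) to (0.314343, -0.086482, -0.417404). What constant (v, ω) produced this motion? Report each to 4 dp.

v = -0.7500, ω = -1.5000

Δθ = -0.417404 − 1.832596 = -2.250000
ω = Δθ/dt = -2.250000/1.5 = -1.5000
R = Δx/(sin θ' − sin θ) = 0.5000
v = R·ω = 0.5000·-1.5000 = -0.7500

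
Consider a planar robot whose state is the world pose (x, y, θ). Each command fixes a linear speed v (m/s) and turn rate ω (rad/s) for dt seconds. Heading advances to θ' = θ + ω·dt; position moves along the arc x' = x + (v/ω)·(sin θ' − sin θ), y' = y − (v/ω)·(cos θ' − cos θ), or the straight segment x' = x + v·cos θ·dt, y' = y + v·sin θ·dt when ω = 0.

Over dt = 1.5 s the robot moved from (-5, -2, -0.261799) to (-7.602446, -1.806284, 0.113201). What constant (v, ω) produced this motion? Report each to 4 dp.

v = -1.7500, ω = 0.2500

Δθ = 0.113201 − -0.261799 = 0.375000
ω = Δθ/dt = 0.375000/1.5 = 0.2500
R = Δx/(sin θ' − sin θ) = -7.0000
v = R·ω = -7.0000·0.2500 = -1.7500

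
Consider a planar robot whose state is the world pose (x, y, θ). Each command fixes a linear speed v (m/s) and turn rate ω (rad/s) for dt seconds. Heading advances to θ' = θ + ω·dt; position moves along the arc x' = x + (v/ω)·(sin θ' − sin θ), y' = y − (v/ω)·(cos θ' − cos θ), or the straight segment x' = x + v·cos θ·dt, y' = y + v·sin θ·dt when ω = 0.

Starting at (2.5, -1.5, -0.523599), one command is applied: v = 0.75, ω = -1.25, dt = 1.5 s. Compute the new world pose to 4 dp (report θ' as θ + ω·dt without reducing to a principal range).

(2.6059, -2.4615, -2.3986)

θ' = -0.5236 + -1.25·1.5 = -2.3986
R = v/ω = 0.75/-1.25 = -0.6000
x' = 2.5 + -0.6000·(sin -2.3986 − sin -0.5236) = 2.6059
y' = -1.5 − -0.6000·(cos -2.3986 − cos -0.5236) = -2.4615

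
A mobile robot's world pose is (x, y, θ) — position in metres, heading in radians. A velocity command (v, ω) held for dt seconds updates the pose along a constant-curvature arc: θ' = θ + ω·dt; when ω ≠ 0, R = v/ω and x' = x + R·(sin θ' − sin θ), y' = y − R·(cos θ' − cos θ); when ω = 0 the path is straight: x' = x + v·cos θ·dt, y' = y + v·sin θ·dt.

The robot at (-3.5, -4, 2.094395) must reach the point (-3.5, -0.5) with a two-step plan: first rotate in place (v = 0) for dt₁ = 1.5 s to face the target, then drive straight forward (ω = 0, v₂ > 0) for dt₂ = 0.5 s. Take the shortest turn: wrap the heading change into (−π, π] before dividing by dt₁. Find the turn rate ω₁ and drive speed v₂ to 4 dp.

ω₁ = -0.3491, v₂ = 7.0000

heading to target = atan2(-0.5−-4, -3.5−-3.5) = 1.5708
Δθ = wrap(1.5708 − 2.0944) = -0.5236; ω₁ = Δθ/dt₁ = -0.3491
distance = √((-3.5−-3.5)² + (-0.5−-4)²) = 3.5000; v₂ = distance/dt₂ = 7.0000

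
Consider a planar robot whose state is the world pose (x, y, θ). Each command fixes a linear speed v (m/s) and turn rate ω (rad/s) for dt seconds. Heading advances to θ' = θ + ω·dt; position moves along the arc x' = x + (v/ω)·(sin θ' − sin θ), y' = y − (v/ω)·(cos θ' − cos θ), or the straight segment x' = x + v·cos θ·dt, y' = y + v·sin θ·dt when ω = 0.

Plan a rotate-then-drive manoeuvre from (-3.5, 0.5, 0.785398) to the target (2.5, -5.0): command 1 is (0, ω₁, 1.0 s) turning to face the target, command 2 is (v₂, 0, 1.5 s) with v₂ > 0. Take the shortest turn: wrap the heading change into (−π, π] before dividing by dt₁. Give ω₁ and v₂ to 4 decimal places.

heading to target = atan2(-5−0.5, 2.5−-3.5) = -0.7419
Δθ = wrap(-0.7419 − 0.7854) = -1.5273; ω₁ = Δθ/dt₁ = -1.5273
distance = √((2.5−-3.5)² + (-5−0.5)²) = 8.1394; v₂ = distance/dt₂ = 5.4263

ω₁ = -1.5273, v₂ = 5.4263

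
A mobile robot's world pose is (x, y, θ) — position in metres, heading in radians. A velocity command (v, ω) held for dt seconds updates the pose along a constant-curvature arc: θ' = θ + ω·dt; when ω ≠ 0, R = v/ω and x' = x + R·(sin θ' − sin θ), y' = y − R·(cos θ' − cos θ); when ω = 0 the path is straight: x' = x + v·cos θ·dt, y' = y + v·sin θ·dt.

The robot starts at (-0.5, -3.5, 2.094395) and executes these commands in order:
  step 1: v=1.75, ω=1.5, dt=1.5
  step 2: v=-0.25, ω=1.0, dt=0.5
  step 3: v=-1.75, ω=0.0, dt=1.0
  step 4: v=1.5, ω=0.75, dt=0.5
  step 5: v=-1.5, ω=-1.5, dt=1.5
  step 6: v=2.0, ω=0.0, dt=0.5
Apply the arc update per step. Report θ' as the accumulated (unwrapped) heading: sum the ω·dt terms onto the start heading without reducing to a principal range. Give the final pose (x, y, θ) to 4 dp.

step 1: θ'=4.3444 (R=1.1667) → pose (-2.5989, -3.6636, 4.3444)
step 2: θ'=4.8444 (R=-0.2500) → pose (-2.5844, -3.5408, 4.8444)
step 3: θ'=4.8444 (straight) → pose (-2.8147, -1.8060, 4.8444)
step 4: θ'=5.2194 (R=2.0000) → pose (-2.5805, -2.5139, 5.2194)
step 5: θ'=2.9694 (R=1.0000) → pose (-1.5350, -1.0431, 2.9694)
step 6: θ'=2.9694 (straight) → pose (-2.5202, -0.8718, 2.9694)

(-2.5202, -0.8718, 2.9694)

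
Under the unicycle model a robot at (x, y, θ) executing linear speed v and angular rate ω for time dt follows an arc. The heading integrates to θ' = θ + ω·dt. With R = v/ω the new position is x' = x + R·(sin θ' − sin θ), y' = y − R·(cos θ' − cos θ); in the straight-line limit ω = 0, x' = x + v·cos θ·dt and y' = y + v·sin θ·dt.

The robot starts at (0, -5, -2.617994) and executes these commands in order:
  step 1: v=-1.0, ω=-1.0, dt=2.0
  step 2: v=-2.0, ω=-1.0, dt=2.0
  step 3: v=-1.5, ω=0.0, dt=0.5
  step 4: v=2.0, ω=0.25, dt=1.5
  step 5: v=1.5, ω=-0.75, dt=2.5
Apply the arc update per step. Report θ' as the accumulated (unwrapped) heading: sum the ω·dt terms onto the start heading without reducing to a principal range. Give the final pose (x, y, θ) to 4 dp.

(3.1001, -10.5608, -8.1180)

step 1: θ'=-4.6180 (R=1.0000) → pose (1.4955, -5.7718, -4.6180)
step 2: θ'=-6.6180 (R=2.0000) → pose (-1.1527, -7.8492, -6.6180)
step 3: θ'=-6.6180 (straight) → pose (-1.8611, -7.6028, -6.6180)
step 4: θ'=-6.2430 (R=8.0000) → pose (1.0891, -8.0405, -6.2430)
step 5: θ'=-8.1180 (R=-2.0000) → pose (3.1001, -10.5608, -8.1180)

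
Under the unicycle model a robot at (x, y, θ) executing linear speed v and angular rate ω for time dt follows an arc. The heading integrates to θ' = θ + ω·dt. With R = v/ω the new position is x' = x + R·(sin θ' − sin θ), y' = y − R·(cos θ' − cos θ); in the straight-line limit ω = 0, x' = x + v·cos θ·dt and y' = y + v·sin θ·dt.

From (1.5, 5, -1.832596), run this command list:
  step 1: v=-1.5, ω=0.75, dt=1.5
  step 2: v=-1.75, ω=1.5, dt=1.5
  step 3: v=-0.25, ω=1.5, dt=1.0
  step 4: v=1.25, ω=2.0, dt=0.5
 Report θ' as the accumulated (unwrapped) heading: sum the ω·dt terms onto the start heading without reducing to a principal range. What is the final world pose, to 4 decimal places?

(-1.4581, 5.7796, 4.0424)

step 1: θ'=-0.7076 (R=-2.0000) → pose (0.8682, 7.0375, -0.7076)
step 2: θ'=1.5424 (R=-1.1667) → pose (-1.0564, 6.1840, 1.5424)
step 3: θ'=3.0424 (R=-0.1667) → pose (-0.9063, 6.0135, 3.0424)
step 4: θ'=4.0424 (R=0.6250) → pose (-1.4581, 5.7796, 4.0424)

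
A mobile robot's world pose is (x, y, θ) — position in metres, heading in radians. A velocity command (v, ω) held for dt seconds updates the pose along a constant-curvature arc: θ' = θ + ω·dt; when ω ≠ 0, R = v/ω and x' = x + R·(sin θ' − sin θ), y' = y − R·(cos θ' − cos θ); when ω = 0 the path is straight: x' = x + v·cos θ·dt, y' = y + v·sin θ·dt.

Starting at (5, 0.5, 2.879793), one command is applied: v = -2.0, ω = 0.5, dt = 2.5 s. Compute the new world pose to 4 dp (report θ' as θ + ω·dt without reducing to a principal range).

θ' = 2.8798 + 0.5·2.5 = 4.1298
R = v/ω = -2.0/0.5 = -4.0000
x' = 5 + -4.0000·(sin 4.1298 − sin 2.8798) = 9.3754
y' = 0.5 − -4.0000·(cos 4.1298 − cos 2.8798) = 2.1629

(9.3754, 2.1629, 4.1298)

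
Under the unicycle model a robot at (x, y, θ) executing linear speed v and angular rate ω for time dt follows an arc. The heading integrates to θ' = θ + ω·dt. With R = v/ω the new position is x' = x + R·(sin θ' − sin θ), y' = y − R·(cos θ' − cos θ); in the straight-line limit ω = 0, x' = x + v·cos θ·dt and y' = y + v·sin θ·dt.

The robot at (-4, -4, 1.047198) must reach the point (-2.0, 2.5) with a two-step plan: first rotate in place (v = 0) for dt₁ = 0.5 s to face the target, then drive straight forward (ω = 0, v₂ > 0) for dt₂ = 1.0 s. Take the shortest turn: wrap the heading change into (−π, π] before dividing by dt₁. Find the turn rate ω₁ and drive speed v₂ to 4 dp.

heading to target = atan2(2.5−-4, -2−-4) = 1.2723
Δθ = wrap(1.2723 − 1.0472) = 0.2251; ω₁ = Δθ/dt₁ = 0.4502
distance = √((-2−-4)² + (2.5−-4)²) = 6.8007; v₂ = distance/dt₂ = 6.8007

ω₁ = 0.4502, v₂ = 6.8007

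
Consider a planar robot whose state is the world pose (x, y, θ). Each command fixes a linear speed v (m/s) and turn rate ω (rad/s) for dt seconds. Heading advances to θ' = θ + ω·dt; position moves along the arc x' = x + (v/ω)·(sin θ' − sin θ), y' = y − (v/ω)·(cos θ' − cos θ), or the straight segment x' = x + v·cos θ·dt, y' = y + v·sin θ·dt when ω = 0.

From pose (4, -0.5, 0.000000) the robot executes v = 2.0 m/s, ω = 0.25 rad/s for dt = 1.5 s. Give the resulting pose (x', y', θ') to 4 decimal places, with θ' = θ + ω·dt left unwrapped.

(6.9302, 0.0559, 0.3750)

θ' = 0.0000 + 0.25·1.5 = 0.3750
R = v/ω = 2.0/0.25 = 8.0000
x' = 4 + 8.0000·(sin 0.3750 − sin 0.0000) = 6.9302
y' = -0.5 − 8.0000·(cos 0.3750 − cos 0.0000) = 0.0559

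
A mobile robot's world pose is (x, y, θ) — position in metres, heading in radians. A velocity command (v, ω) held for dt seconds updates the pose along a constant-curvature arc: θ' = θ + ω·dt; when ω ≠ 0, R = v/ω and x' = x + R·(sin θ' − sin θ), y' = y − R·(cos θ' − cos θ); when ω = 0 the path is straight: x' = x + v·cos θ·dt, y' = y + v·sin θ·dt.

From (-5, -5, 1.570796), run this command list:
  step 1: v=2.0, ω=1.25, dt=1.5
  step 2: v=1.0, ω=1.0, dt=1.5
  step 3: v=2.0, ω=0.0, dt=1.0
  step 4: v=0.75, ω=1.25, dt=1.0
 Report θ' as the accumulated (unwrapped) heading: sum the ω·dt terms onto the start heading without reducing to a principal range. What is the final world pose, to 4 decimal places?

(-6.7587, -7.0635, 6.1958)

step 1: θ'=3.4458 (R=1.6000) → pose (-7.0793, -3.4735, 3.4458)
step 2: θ'=4.9458 (R=1.0000) → pose (-7.7526, -4.6588, 4.9458)
step 3: θ'=4.9458 (straight) → pose (-7.2900, -6.6046, 4.9458)
step 4: θ'=6.1958 (R=0.6000) → pose (-6.7587, -7.0635, 6.1958)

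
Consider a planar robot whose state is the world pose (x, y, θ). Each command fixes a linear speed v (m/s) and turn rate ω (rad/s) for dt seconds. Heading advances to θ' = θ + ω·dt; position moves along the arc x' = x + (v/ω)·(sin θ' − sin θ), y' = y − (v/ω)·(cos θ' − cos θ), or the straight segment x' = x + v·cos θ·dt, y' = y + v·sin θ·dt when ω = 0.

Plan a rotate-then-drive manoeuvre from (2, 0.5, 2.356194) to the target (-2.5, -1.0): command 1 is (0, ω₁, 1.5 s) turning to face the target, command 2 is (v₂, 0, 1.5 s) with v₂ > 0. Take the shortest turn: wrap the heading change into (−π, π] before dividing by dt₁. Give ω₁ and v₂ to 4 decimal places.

ω₁ = 0.7381, v₂ = 3.1623

heading to target = atan2(-1−0.5, -2.5−2) = -2.8198
Δθ = wrap(-2.8198 − 2.3562) = 1.1071; ω₁ = Δθ/dt₁ = 0.7381
distance = √((-2.5−2)² + (-1−0.5)²) = 4.7434; v₂ = distance/dt₂ = 3.1623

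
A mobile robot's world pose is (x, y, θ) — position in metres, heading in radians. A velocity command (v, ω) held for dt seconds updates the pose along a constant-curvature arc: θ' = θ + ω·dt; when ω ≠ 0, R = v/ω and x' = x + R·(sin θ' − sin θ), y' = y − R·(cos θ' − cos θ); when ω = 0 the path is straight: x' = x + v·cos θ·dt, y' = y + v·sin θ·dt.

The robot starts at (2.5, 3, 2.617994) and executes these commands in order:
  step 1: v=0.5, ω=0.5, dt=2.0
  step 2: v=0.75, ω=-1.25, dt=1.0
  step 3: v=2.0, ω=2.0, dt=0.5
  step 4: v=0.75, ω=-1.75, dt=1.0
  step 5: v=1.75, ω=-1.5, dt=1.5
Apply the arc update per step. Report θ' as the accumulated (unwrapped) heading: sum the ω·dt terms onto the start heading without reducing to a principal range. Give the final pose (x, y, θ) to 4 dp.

(1.2541, 4.7794, -0.6320)

step 1: θ'=3.6180 (R=1.0000) → pose (1.5414, 3.0226, 3.6180)
step 2: θ'=2.3680 (R=-0.6000) → pose (0.8470, 3.1266, 2.3680)
step 3: θ'=3.3680 (R=1.0000) → pose (-0.0761, 3.3857, 3.3680)
step 4: θ'=1.6180 (R=-0.4286) → pose (-0.6004, 3.7831, 1.6180)
step 5: θ'=-0.6320 (R=-1.1667) → pose (1.2541, 4.7794, -0.6320)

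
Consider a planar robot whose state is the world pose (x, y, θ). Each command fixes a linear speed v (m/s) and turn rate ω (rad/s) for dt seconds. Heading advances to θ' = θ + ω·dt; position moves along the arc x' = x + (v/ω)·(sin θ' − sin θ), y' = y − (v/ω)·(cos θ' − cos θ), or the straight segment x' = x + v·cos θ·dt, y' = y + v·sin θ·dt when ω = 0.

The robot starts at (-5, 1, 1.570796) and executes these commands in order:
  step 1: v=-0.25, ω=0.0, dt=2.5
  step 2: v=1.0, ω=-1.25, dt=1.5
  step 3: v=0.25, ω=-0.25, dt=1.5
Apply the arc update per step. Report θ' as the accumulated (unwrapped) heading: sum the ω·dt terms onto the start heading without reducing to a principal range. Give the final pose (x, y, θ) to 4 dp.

(-3.6317, 0.9623, -0.6792)

step 1: θ'=1.5708 (straight) → pose (-5.0000, 0.3750, 1.5708)
step 2: θ'=-0.3042 (R=-0.8000) → pose (-3.9604, 1.1383, -0.3042)
step 3: θ'=-0.6792 (R=-1.0000) → pose (-3.6317, 0.9623, -0.6792)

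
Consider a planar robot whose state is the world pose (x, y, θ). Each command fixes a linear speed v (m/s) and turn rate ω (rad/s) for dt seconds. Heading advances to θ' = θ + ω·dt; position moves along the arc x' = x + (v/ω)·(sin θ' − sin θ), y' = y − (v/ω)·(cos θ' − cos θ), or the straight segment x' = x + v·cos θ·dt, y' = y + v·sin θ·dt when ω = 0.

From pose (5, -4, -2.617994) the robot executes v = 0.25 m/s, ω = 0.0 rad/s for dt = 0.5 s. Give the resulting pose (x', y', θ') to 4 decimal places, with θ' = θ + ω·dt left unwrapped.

(4.8917, -4.0625, -2.6180)

θ' = -2.6180 + 0.0·0.5 = -2.6180
ω = 0 → straight: x' = 5 + 0.25·cos(-2.6180)·0.5 = 4.8917
y' = -4 + 0.25·sin(-2.6180)·0.5 = -4.0625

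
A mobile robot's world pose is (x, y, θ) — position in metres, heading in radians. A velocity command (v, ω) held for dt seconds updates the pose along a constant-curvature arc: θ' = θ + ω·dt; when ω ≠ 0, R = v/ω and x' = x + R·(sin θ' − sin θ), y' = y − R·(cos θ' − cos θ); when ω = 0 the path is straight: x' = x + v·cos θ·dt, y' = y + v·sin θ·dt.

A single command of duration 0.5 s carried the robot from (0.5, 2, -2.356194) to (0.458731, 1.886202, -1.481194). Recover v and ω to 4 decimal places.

v = 0.2500, ω = 1.7500

Δθ = -1.481194 − -2.356194 = 0.875000
ω = Δθ/dt = 0.875000/0.5 = 1.7500
R = −Δy/(cos θ' − cos θ) = 0.1429
v = R·ω = 0.1429·1.7500 = 0.2500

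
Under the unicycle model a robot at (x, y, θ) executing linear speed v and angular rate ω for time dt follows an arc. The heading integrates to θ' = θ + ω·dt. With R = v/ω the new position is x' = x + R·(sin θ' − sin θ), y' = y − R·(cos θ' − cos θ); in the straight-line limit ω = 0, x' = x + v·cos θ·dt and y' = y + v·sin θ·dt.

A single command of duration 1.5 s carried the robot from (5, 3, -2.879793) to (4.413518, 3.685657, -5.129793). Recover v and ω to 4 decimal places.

Δθ = -5.129793 − -2.879793 = -2.250000
ω = Δθ/dt = -2.250000/1.5 = -1.5000
R = −Δy/(cos θ' − cos θ) = -0.5000
v = R·ω = -0.5000·-1.5000 = 0.7500

v = 0.7500, ω = -1.5000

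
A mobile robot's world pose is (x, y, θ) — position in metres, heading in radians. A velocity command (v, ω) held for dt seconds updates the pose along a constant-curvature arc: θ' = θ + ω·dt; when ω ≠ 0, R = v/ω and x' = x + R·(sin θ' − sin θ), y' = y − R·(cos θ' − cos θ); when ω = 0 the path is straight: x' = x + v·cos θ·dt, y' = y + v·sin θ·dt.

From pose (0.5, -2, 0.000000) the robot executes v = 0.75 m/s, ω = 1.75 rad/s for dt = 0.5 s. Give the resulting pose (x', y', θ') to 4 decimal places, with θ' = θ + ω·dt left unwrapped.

(0.8289, -1.8461, 0.8750)

θ' = 0.0000 + 1.75·0.5 = 0.8750
R = v/ω = 0.75/1.75 = 0.4286
x' = 0.5 + 0.4286·(sin 0.8750 − sin 0.0000) = 0.8289
y' = -2 − 0.4286·(cos 0.8750 − cos 0.0000) = -1.8461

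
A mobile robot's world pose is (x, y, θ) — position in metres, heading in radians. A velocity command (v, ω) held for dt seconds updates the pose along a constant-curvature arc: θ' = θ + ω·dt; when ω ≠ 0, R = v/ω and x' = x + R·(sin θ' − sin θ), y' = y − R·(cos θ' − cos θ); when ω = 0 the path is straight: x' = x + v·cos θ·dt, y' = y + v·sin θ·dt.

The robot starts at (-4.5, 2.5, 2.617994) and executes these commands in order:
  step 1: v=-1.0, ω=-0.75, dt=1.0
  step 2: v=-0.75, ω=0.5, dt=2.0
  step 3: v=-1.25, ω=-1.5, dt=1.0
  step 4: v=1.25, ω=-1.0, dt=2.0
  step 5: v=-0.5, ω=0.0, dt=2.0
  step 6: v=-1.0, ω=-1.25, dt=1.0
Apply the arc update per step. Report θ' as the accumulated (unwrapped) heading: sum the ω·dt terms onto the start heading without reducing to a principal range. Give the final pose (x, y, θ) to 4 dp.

step 1: θ'=1.8680 (R=1.3333) → pose (-3.8918, 1.7358, 1.8680)
step 2: θ'=2.8680 (R=-1.5000) → pose (-2.8628, 0.7308, 2.8680)
step 3: θ'=1.3680 (R=0.8333) → pose (-2.2718, -0.2394, 1.3680)
step 4: θ'=-0.6320 (R=-1.2500) → pose (-0.3089, 0.5174, -0.6320)
step 5: θ'=-0.6320 (straight) → pose (-1.1158, 1.1082, -0.6320)
step 6: θ'=-1.8820 (R=0.8000) → pose (-1.4047, 1.9986, -1.8820)

(-1.4047, 1.9986, -1.8820)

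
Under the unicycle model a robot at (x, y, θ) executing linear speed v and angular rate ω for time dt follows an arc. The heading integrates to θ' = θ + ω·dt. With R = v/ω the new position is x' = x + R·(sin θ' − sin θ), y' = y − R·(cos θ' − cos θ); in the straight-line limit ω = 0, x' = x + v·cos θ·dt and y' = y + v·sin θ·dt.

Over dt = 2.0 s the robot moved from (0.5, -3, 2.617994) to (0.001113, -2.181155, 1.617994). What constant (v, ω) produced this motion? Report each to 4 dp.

v = 0.5000, ω = -0.5000

Δθ = 1.617994 − 2.617994 = -1.000000
ω = Δθ/dt = -1.000000/2.0 = -0.5000
R = −Δy/(cos θ' − cos θ) = -1.0000
v = R·ω = -1.0000·-0.5000 = 0.5000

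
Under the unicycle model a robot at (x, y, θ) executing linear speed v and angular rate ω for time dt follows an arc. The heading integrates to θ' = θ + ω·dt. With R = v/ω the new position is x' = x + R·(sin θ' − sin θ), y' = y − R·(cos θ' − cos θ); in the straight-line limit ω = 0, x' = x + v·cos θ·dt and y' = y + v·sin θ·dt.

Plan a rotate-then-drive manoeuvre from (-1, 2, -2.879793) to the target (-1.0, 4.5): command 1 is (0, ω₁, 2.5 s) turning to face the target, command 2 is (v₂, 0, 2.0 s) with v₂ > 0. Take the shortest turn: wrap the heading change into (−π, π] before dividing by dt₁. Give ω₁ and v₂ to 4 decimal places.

ω₁ = -0.7330, v₂ = 1.2500

heading to target = atan2(4.5−2, -1−-1) = 1.5708
Δθ = wrap(1.5708 − -2.8798) = -1.8326; ω₁ = Δθ/dt₁ = -0.7330
distance = √((-1−-1)² + (4.5−2)²) = 2.5000; v₂ = distance/dt₂ = 1.2500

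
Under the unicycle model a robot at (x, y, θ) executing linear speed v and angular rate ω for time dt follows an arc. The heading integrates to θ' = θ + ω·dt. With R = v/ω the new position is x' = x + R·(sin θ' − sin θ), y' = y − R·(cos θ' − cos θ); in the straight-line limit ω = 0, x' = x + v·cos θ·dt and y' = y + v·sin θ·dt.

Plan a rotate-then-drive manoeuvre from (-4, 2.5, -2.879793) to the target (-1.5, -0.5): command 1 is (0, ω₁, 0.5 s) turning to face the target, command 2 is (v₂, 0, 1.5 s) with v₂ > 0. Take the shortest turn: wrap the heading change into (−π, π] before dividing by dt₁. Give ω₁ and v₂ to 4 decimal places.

heading to target = atan2(-0.5−2.5, -1.5−-4) = -0.8761
Δθ = wrap(-0.8761 − -2.8798) = 2.0037; ω₁ = Δθ/dt₁ = 4.0075
distance = √((-1.5−-4)² + (-0.5−2.5)²) = 3.9051; v₂ = distance/dt₂ = 2.6034

ω₁ = 4.0075, v₂ = 2.6034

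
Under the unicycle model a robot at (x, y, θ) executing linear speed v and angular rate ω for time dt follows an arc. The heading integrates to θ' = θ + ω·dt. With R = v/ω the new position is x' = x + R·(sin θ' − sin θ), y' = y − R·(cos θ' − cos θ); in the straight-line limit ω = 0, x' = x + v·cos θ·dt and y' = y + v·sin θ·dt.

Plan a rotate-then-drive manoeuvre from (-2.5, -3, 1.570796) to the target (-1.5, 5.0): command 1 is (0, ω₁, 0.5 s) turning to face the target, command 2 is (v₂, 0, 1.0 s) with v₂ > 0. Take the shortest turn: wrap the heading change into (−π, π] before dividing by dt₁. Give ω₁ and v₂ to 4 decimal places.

ω₁ = -0.2487, v₂ = 8.0623

heading to target = atan2(5−-3, -1.5−-2.5) = 1.4464
Δθ = wrap(1.4464 − 1.5708) = -0.1244; ω₁ = Δθ/dt₁ = -0.2487
distance = √((-1.5−-2.5)² + (5−-3)²) = 8.0623; v₂ = distance/dt₂ = 8.0623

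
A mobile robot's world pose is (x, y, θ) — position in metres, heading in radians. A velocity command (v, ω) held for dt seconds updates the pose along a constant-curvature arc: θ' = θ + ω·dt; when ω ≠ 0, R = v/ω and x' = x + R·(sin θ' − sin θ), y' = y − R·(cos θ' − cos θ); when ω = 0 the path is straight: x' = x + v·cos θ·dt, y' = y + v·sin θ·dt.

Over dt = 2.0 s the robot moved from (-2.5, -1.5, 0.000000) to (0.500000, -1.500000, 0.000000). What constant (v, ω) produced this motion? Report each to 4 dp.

v = 1.5000, ω = 0.0000

Δθ = 0.000000 − 0.000000 = 0.000000
ω = Δθ/dt = 0.000000/2.0 = 0.0000
ω = 0 → v = (Δx·cos θ + Δy·sin θ)/dt = 1.5000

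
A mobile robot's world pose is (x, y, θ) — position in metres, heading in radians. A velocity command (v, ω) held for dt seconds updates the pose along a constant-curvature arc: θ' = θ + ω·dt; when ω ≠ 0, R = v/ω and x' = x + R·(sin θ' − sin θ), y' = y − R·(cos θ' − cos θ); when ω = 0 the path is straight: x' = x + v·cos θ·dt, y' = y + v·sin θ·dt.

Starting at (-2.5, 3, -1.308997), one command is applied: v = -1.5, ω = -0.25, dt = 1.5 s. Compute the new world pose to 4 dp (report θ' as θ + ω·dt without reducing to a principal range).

(-2.6660, 5.2307, -1.6840)

θ' = -1.3090 + -0.25·1.5 = -1.6840
R = v/ω = -1.5/-0.25 = 6.0000
x' = -2.5 + 6.0000·(sin -1.6840 − sin -1.3090) = -2.6660
y' = 3 − 6.0000·(cos -1.6840 − cos -1.3090) = 5.2307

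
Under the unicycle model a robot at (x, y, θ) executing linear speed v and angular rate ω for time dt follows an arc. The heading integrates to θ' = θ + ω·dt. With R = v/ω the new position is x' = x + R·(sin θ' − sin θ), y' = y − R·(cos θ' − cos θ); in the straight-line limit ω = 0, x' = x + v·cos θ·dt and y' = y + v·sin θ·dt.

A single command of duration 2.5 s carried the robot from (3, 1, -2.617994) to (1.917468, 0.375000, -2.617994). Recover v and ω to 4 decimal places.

v = 0.5000, ω = 0.0000

Δθ = -2.617994 − -2.617994 = 0.000000
ω = Δθ/dt = 0.000000/2.5 = 0.0000
ω = 0 → v = (Δx·cos θ + Δy·sin θ)/dt = 0.5000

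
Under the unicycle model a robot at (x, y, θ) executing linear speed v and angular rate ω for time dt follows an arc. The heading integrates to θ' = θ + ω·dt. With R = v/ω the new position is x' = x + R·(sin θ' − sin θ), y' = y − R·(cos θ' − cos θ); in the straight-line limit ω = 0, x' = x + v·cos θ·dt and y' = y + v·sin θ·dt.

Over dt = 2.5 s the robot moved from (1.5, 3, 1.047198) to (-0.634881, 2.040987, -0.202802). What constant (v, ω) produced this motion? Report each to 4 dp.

Δθ = -0.202802 − 1.047198 = -1.250000
ω = Δθ/dt = -1.250000/2.5 = -0.5000
R = Δx/(sin θ' − sin θ) = 2.0000
v = R·ω = 2.0000·-0.5000 = -1.0000

v = -1.0000, ω = -0.5000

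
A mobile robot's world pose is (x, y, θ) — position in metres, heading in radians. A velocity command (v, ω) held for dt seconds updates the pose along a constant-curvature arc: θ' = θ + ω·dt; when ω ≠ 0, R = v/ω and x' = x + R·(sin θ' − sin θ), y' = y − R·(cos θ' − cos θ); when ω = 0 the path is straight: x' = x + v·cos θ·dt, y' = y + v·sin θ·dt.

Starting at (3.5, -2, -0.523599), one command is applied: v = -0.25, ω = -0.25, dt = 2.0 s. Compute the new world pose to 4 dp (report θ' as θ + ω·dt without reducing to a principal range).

(3.1460, -1.6543, -1.0236)

θ' = -0.5236 + -0.25·2.0 = -1.0236
R = v/ω = -0.25/-0.25 = 1.0000
x' = 3.5 + 1.0000·(sin -1.0236 − sin -0.5236) = 3.1460
y' = -2 − 1.0000·(cos -1.0236 − cos -0.5236) = -1.6543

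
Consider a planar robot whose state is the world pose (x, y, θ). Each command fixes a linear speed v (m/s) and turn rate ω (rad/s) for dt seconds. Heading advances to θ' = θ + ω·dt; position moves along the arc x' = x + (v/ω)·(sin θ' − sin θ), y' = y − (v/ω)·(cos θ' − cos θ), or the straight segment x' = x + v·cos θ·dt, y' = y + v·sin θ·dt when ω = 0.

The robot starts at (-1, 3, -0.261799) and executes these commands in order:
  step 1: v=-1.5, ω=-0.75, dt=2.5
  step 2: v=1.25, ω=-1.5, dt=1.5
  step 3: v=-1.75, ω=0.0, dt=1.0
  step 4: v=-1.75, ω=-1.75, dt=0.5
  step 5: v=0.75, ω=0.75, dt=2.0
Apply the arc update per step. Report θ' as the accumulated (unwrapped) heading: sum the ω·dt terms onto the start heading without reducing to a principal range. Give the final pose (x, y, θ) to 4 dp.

(-3.4699, 5.0205, -3.7618)

step 1: θ'=-2.1368 (R=2.0000) → pose (-2.1705, 6.0044, -2.1368)
step 2: θ'=-4.3868 (R=-0.8333) → pose (-3.6634, 6.1847, -4.3868)
step 3: θ'=-4.3868 (straight) → pose (-3.1036, 4.5266, -4.3868)
step 4: θ'=-5.2618 (R=1.0000) → pose (-3.1983, 3.6846, -5.2618)
step 5: θ'=-3.7618 (R=1.0000) → pose (-3.4699, 5.0205, -3.7618)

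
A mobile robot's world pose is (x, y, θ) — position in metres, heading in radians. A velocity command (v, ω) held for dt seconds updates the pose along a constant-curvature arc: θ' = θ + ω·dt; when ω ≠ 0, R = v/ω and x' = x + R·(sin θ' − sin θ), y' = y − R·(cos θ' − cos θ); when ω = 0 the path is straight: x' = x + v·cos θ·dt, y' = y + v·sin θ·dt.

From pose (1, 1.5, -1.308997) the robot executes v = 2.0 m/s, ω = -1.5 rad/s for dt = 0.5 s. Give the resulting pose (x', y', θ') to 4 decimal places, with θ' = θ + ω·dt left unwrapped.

θ' = -1.3090 + -1.5·0.5 = -2.0590
R = v/ω = 2.0/-1.5 = -1.3333
x' = 1 + -1.3333·(sin -2.0590 − sin -1.3090) = 0.8897
y' = 1.5 − -1.3333·(cos -2.0590 − cos -1.3090) = 0.5295

(0.8897, 0.5295, -2.0590)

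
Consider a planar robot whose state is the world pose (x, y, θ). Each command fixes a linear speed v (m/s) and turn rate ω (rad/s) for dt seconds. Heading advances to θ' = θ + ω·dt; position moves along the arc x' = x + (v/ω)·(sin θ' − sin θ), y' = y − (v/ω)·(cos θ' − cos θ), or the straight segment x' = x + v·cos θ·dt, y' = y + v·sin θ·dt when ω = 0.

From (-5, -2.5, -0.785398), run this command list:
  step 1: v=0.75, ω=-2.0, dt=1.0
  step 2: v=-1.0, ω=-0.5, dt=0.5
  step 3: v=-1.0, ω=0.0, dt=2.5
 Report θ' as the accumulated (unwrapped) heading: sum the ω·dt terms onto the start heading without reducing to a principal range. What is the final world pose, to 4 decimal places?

step 1: θ'=-2.7854 (R=-0.3750) → pose (-5.1344, -3.1166, -2.7854)
step 2: θ'=-3.0354 (R=2.0000) → pose (-4.6490, -3.0024, -3.0354)
step 3: θ'=-3.0354 (straight) → pose (-2.1631, -2.7374, -3.0354)

(-2.1631, -2.7374, -3.0354)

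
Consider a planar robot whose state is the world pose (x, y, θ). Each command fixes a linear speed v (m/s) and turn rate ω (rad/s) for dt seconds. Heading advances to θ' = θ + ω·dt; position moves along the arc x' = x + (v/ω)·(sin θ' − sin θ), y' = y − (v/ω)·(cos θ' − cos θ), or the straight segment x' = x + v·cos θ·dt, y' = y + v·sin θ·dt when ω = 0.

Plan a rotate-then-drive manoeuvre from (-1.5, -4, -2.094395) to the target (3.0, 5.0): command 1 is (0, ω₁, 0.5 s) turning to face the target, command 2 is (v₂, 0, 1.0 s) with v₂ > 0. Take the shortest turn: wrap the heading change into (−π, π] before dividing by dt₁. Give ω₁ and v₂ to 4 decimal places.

heading to target = atan2(5−-4, 3−-1.5) = 1.1071
Δθ = wrap(1.1071 − -2.0944) = -3.0816; ω₁ = Δθ/dt₁ = -6.1633
distance = √((3−-1.5)² + (5−-4)²) = 10.0623; v₂ = distance/dt₂ = 10.0623

ω₁ = -6.1633, v₂ = 10.0623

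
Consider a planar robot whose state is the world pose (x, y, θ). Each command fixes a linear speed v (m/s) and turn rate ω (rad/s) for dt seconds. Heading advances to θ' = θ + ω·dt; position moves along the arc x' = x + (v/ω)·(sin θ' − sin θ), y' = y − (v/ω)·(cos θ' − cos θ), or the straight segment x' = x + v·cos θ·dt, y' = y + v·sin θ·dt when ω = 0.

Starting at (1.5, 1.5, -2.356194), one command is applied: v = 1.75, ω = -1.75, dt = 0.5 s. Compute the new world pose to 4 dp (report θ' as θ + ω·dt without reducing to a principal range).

(0.7034, 1.2111, -3.2312)

θ' = -2.3562 + -1.75·0.5 = -3.2312
R = v/ω = 1.75/-1.75 = -1.0000
x' = 1.5 + -1.0000·(sin -3.2312 − sin -2.3562) = 0.7034
y' = 1.5 − -1.0000·(cos -3.2312 − cos -2.3562) = 1.2111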